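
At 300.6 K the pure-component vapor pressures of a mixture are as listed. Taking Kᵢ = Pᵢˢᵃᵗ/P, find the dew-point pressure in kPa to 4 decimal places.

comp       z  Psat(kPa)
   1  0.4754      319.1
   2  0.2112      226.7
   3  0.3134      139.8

At the dew point ψ → 1, so Σzᵢ/Kᵢ = 1 with Kᵢ = Pᵢˢᵃᵗ/P ⇒ 1/P = Σzᵢ/Pᵢˢᵃᵗ.
1/P = 0.4754/319.1 + 0.2112/226.7 + 0.3134/139.8 = 0.0046632 ⇒ P = 214.4442 kPa

Pdew = 214.4442 kPa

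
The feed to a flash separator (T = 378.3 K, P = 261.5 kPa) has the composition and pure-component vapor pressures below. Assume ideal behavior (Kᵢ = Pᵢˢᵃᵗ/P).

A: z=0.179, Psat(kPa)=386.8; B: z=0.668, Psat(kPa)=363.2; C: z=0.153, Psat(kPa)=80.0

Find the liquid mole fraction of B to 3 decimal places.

Raoult's law: Kᵢ = Pᵢˢᵃᵗ/P = Pᵢˢᵃᵗ/261.5.
  K_A = 386.8/261.5 = 1.47916, K_B = 363.2/261.5 = 1.38891, K_C = 80.0/261.5 = 0.30593
Rachford–Rice: g(ψ) = Σ zᵢ(Kᵢ−1)/(1+ψ(Kᵢ−1)) = 0.
Check two-phase: ΣzᵢKᵢ = 1.239 > 1 and Σzᵢ/Kᵢ = 1.102 > 1, so g(0) = 0.239 > 0 and g(1) = -0.102 < 0.
Newton iteration, ψ⁰ = 0.5:
  ψ = 0.500: g = 0.1241, g' = -0.270 → ψ = 0.959
  ψ = 0.959: g = -0.0694, g' = -0.731 → ψ = 0.864
  ψ = 0.864: g = -0.0101, g' = -0.537 → ψ = 0.845
Converged at ψ = 0.845.
Compositions from xᵢ = zᵢ/(1+ψ(Kᵢ−1)), yᵢ = Kᵢxᵢ:
  A: x = 0.127, y = 0.188
  B: x = 0.503, y = 0.698
  C: x = 0.370, y = 0.113

x_B = 0.503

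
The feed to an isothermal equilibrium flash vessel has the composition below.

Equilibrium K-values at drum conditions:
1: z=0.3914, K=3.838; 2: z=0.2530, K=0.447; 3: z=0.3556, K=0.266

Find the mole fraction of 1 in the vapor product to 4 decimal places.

y_1 = 0.7265

Material balance + equilibrium reduce to Σ zᵢ(Kᵢ−1)/(1+β(Kᵢ−1)) = 0.
Feasibility: ΣzᵢKᵢ = 1.7099, Σzᵢ/Kᵢ = 2.0048 — both > 1, two phases present.
Iterate (Newton) starting at β = 0.56:
  β = 0.5600: g = -0.21685, g' = -1.1849 → β = 0.3770
  β = 0.3770: g = -0.00098, g' = -1.2255 → β = 0.3762
Converged at β = 0.3762.
Compositions from xᵢ = zᵢ/(1+β(Kᵢ−1)), yᵢ = Kᵢxᵢ:
  1: x = 0.1893, y = 0.7265
  2: x = 0.3195, y = 0.1428
  3: x = 0.4912, y = 0.1307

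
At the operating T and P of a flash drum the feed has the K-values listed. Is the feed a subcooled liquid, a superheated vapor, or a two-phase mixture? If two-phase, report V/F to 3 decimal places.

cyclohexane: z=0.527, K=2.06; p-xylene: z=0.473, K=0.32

two-phase, V/F = 0.329

ΣzᵢKᵢ = 1.237; Σzᵢ/Kᵢ = 1.734.
Both exceed 1, so a two-phase solution exists.
Rachford–Rice: g(ψ) = Σ zᵢ(Kᵢ−1)/(1+ψ(Kᵢ−1)) = 0.
Binary case is linear: z₁(K₁−1)(1+ψ(K₂−1)) + z₂(K₂−1)(1+ψ(K₁−1)) = 0
⇒ ψ = [z₁(K₁−1)+z₂(K₂−1)] / [−(K₁−1)(K₂−1)] = 0.2370/0.7208 = 0.329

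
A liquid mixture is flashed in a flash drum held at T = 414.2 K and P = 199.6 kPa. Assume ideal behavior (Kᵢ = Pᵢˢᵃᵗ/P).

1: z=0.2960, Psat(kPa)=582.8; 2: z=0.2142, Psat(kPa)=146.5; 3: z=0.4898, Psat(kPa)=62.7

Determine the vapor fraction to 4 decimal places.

Raoult's law: Kᵢ = Pᵢˢᵃᵗ/P = Pᵢˢᵃᵗ/199.6.
  K_1 = 582.8/199.6 = 2.919840, K_2 = 146.5/199.6 = 0.733968, K_3 = 62.7/199.6 = 0.314128
Rachford–Rice: g(ψ) = Σ zᵢ(Kᵢ−1)/(1+ψ(Kᵢ−1)) = 0.
Feasibility: ΣzᵢKᵢ = 1.1753, Σzᵢ/Kᵢ = 1.9524 — both > 1, two phases present.
Iterate (Newton) starting at ψ = 0.5:
  ψ = 0.5000: g = -0.28705, g' = -0.8379 → ψ = 0.1574
  ψ = 0.1574: g = 0.00033, g' = -0.9495 → ψ = 0.1577
Converged at ψ = 0.1577.

ψ = 0.1577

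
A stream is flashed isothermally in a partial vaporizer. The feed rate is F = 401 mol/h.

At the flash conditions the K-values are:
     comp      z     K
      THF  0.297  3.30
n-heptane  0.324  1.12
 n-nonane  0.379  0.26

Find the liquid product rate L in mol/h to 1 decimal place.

Material balance + equilibrium reduce to Σ zᵢ(Kᵢ−1)/(1+ψ(Kᵢ−1)) = 0.
g(0) = ΣzᵢKᵢ − 1 = 0.442 and g(1) = 1 − Σzᵢ/Kᵢ = -0.837, so a root lies in (0, 1).
Newton iteration, ψ⁰ = 0.5:
  ψ = 0.500: g = -0.0908, g' = -0.867 → ψ = 0.395
  ψ = 0.395: g = -0.0015, g' = -0.850 → ψ = 0.394
Converged at ψ = 0.394.
Then V = ψ·F = 0.3935·401 = 157.8 mol/h and L = F − V = 243.2 mol/h.

L = 243.2 mol/h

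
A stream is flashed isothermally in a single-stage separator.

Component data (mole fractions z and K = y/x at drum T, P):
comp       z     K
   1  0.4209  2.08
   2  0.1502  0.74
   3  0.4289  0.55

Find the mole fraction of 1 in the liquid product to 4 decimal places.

Newton iteration, V/F⁰ = 0.53:
  V/F = 0.5300: g = -0.00965, g' = -0.3620 → V/F = 0.5033
  V/F = 0.5033: g = 0.00003, g' = -0.3646 → V/F = 0.5034
Converged at V/F = 0.5034.
Compositions from xᵢ = zᵢ/(1+V/F(Kᵢ−1)), yᵢ = Kᵢxᵢ:
  1: x = 0.2727, y = 0.5671
  2: x = 0.1728, y = 0.1279
  3: x = 0.5545, y = 0.3050

x_1 = 0.2727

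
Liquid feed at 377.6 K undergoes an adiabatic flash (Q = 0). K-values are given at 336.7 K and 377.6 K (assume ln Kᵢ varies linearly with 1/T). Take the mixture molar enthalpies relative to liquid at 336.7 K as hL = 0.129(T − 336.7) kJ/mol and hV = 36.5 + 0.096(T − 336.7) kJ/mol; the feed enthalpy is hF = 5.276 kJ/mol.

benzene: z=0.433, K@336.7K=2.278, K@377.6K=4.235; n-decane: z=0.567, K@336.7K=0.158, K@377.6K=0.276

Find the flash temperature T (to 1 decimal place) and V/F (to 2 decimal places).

T = 341.0 K, V/F = 0.13

Adiabatic flash: solve Rachford–Rice at each trial T, then check hF = ψ·hV(T) + (1−ψ)·hL(T).
  T = 336.7 K: K = (2.278, 0.158), RR gives ψ = 0.071, H_out = 2.577 kJ/mol
  T = 377.6 K: K = (4.235, 0.276), RR gives ψ = 0.423, H_out = 20.137 kJ/mol
  T = 357.1 K: K = (3.159, 0.212), RR gives ψ = 0.287, H_out = 12.911 kJ/mol
  T = 346.9 K: K = (2.696, 0.184), RR gives ψ = 0.196, H_out = 8.409 kJ/mol
  T = 341.8 K: K = (2.481, 0.171), RR gives ψ = 0.139, H_out = 5.718 kJ/mol
  T = 339.2 K: K = (2.376, 0.164), RR gives ψ = 0.106, H_out = 4.183 kJ/mol
  T = 340.5 K: K = (2.428, 0.167), RR gives ψ = 0.123, H_out = 4.966 kJ/mol
Linear interpolation between T = 340.5 (H_out = 4.966) and T = 341.8 (H_out = 5.718) on hF = 5.276 gives T ≈ 341.0 K, at which ψ = 0.13.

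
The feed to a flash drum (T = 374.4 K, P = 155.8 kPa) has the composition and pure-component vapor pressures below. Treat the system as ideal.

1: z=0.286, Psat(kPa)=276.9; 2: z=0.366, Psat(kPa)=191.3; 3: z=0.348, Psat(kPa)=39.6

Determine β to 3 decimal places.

β = 0.119

Raoult's law: Kᵢ = Pᵢˢᵃᵗ/P = Pᵢˢᵃᵗ/155.8.
  K_1 = 276.9/155.8 = 1.77728, K_2 = 191.3/155.8 = 1.22786, K_3 = 39.6/155.8 = 0.25417
Let β = V/F and solve Σ zᵢ(Kᵢ−1)/(1+β(Kᵢ−1)) = 0.
Feasibility: ΣzᵢKᵢ = 1.046, Σzᵢ/Kᵢ = 1.828 — both > 1, two phases present.
Newton–Raphson from β = 0.34:
  β = 0.340: g = -0.0945, g' = -0.472 → β = 0.140
  β = 0.140: g = -0.0084, g' = -0.400 → β = 0.119
Converged at β = 0.119.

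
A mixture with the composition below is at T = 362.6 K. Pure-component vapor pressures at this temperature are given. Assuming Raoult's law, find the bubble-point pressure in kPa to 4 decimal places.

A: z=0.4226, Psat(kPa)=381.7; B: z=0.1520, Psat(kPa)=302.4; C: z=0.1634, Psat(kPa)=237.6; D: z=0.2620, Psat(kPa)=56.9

At the bubble point ψ → 0, so ΣzᵢKᵢ = 1 with Kᵢ = Pᵢˢᵃᵗ/P ⇒ P = ΣzᵢPᵢˢᵃᵗ.
P = 0.4226·381.7 + 0.1520·302.4 + 0.1634·237.6 + 0.2620·56.9 = 261.0029 kPa

Pbub = 261.0029 kPa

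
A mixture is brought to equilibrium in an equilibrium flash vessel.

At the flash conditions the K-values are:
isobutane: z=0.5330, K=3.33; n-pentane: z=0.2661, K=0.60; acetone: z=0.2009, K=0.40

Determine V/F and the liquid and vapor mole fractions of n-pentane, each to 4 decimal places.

V/F = 0.8629, x_n-pentane = 0.4064, y_n-pentane = 0.2438

Rachford–Rice: g(V/F) = Σ zᵢ(Kᵢ−1)/(1+V/F(Kᵢ−1)) = 0.
Check two-phase: ΣzᵢKᵢ = 2.0149 > 1 and Σzᵢ/Kᵢ = 1.1058 > 1, so g(0) = 1.0149 > 0 and g(1) = -0.1058 < 0.
Iterate (Newton) starting at V/F = 0.5:
  V/F = 0.5000: g = 0.26837, g' = -0.8315 → V/F = 0.8228
  V/F = 0.8228: g = 0.02902, g' = -0.7167 → V/F = 0.8633
  V/F = 0.8633: g = -0.00024, g' = -0.7297 → V/F = 0.8629
Converged at V/F = 0.8629.
Compositions from xᵢ = zᵢ/(1+V/F(Kᵢ−1)), yᵢ = Kᵢxᵢ:
  isobutane: x = 0.1770, y = 0.5895
  n-pentane: x = 0.4064, y = 0.2438
  acetone: x = 0.4166, y = 0.1666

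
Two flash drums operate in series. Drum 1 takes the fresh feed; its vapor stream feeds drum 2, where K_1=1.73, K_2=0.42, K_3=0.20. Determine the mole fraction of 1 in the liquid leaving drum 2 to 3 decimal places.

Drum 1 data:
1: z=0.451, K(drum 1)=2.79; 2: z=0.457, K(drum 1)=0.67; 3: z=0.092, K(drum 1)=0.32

Drum 1:
Let ψ₁ = V/F and solve Σ zᵢ(Kᵢ−1)/(1+ψ₁(Kᵢ−1)) = 0.
Feasibility: ΣzᵢKᵢ = 1.594, Σzᵢ/Kᵢ = 1.131 — both > 1, two phases present.
Newton–Raphson from ψ₁ = 0.61:
  ψ₁ = 0.610: g = 0.0902, g' = -0.532 → ψ₁ = 0.779
  ψ₁ = 0.779: g = 0.0009, g' = -0.535 → ψ₁ = 0.781
Converged at ψ₁ = 0.781.
Drum-1 compositions:
  1: x = 0.188, y = 0.525
  2: x = 0.616, y = 0.413
  3: x = 0.196, y = 0.063
Drum-2 feed = drum-1 vapor: z₂ = (0.5247, 0.4125, 0.0628).
Drum 2:
Rachford–Rice: g(ψ₂) = Σ zᵢ(Kᵢ−1)/(1+ψ₂(Kᵢ−1)) = 0.
Feasibility: ΣzᵢKᵢ = 1.094, Σzᵢ/Kᵢ = 1.599 — both > 1, two phases present.
Newton–Raphson from ψ₂ = 0.5:
  ψ₂ = 0.500: g = -0.1401, g' = -0.537 → ψ₂ = 0.239
  ψ₂ = 0.239: g = -0.0138, g' = -0.451 → ψ₂ = 0.208
Converged at ψ₂ = 0.208.
  1: x = 0.455, y = 0.788
  2: x = 0.469, y = 0.197
  3: x = 0.075, y = 0.015

x_1 (drum 2) = 0.455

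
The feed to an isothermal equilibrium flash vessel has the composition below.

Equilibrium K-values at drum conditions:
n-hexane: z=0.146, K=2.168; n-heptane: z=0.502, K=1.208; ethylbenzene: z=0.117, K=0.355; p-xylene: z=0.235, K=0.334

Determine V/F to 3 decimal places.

V/F = 0.119

Material balance + equilibrium reduce to Σ zᵢ(Kᵢ−1)/(1+V/F(Kᵢ−1)) = 0.
Feasibility: ΣzᵢKᵢ = 1.043, Σzᵢ/Kᵢ = 1.516 — both > 1, two phases present.
Iterate (Newton) starting at V/F = 0.33:
  V/F = 0.330: g = -0.0757, g' = -0.373 → V/F = 0.127
  V/F = 0.127: g = -0.0029, g' = -0.354 → V/F = 0.119
Converged at V/F = 0.119.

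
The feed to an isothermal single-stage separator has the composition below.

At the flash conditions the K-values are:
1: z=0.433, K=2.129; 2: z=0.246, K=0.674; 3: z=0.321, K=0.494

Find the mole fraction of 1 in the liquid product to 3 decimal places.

x_1 = 0.277

Material balance + equilibrium reduce to Σ zᵢ(Kᵢ−1)/(1+β(Kᵢ−1)) = 0.
Check two-phase: ΣzᵢKᵢ = 1.246 > 1 and Σzᵢ/Kᵢ = 1.218 > 1, so g(0) = 0.246 > 0 and g(1) = -0.218 < 0.
Iterate (Newton) starting at β = 0.66:
  β = 0.660: g = -0.0659, g' = -0.409 → β = 0.499
  β = 0.499: g = -0.0003, g' = -0.410 → β = 0.498
Converged at β = 0.498.
Compositions from xᵢ = zᵢ/(1+β(Kᵢ−1)), yᵢ = Kᵢxᵢ:
  1: x = 0.277, y = 0.590
  2: x = 0.294, y = 0.198
  3: x = 0.429, y = 0.212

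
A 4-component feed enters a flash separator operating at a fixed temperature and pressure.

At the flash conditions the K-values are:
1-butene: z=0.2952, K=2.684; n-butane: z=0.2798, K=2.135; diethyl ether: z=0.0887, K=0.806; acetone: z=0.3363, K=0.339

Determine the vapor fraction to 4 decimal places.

Iterate (Newton) starting at ψ = 0.61:
  ψ = 0.6100: g = 0.04087, g' = -0.7464 → ψ = 0.6648
  ψ = 0.6648: g = -0.00073, g' = -0.7754 → ψ = 0.6638
Converged at ψ = 0.6638.

ψ = 0.6638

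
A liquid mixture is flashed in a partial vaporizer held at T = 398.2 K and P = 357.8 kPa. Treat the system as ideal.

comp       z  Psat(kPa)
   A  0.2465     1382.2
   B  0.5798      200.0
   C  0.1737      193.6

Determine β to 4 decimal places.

Raoult's law: Kᵢ = Pᵢˢᵃᵗ/P = Pᵢˢᵃᵗ/357.8.
  K_A = 1382.2/357.8 = 3.863052, K_B = 200.0/357.8 = 0.558971, K_C = 193.6/357.8 = 0.541084
Rachford–Rice: g(β) = Σ zᵢ(Kᵢ−1)/(1+β(Kᵢ−1)) = 0.
Feasibility: ΣzᵢKᵢ = 1.3703, Σzᵢ/Kᵢ = 1.4221 — both > 1, two phases present.
Newton iteration, β⁰ = 0.5:
  β = 0.5000: g = -0.14125, g' = -0.5890 → β = 0.2602
  β = 0.2602: g = 0.02509, g' = -0.8547 → β = 0.2895
  β = 0.2895: g = 0.00081, g' = -0.8009 → β = 0.2905
Converged at β = 0.2905.

β = 0.2905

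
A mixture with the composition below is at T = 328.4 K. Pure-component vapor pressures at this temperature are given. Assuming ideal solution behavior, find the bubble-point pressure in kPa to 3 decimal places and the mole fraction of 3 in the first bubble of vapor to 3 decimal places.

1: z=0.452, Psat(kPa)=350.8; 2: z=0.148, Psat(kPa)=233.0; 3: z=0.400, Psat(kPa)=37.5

At the bubble point ψ → 0, so ΣzᵢKᵢ = 1 with Kᵢ = Pᵢˢᵃᵗ/P ⇒ P = ΣzᵢPᵢˢᵃᵗ.
P = 0.452·350.8 + 0.148·233.0 + 0.400·37.5 = 208.046 kPa
yᵢ = zᵢPᵢˢᵃᵗ/P ⇒ y_3 = 0.400·37.5/208.046 = 0.072

Pbub = 208.046 kPa, y_3 = 0.072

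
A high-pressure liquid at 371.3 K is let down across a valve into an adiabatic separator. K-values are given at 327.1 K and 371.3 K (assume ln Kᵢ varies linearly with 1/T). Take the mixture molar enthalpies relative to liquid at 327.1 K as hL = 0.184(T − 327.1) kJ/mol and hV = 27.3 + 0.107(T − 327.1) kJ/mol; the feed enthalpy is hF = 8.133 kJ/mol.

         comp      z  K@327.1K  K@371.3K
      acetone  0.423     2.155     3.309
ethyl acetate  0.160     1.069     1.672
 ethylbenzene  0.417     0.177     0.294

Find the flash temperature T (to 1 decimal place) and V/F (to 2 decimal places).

Adiabatic flash: solve Rachford–Rice at each trial T, then check hF = ψ·hV(T) + (1−ψ)·hL(T).
  T = 327.1 K: K = (2.155, 1.069, 0.177), RR gives ψ = 0.196, H_out = 5.353 kJ/mol
  T = 371.3 K: K = (3.309, 1.672, 0.294), RR gives ψ = 0.577, H_out = 21.909 kJ/mol
  T = 349.2 K: K = (2.707, 1.356, 0.232), RR gives ψ = 0.417, H_out = 14.743 kJ/mol
  T = 338.1 K: K = (2.423, 1.208, 0.203), RR gives ψ = 0.319, H_out = 10.457 kJ/mol
  T = 332.6 K: K = (2.287, 1.138, 0.190), RR gives ψ = 0.262, H_out = 8.041 kJ/mol
  T = 335.4 K: K = (2.356, 1.173, 0.197), RR gives ψ = 0.292, H_out = 9.300 kJ/mol
  T = 334.0 K: K = (2.322, 1.155, 0.193), RR gives ψ = 0.277, H_out = 8.679 kJ/mol
Linear interpolation between T = 332.6 (H_out = 8.041) and T = 334.0 (H_out = 8.679) on hF = 8.133 gives T ≈ 332.8 K, at which ψ = 0.26.

T = 332.8 K, V/F = 0.26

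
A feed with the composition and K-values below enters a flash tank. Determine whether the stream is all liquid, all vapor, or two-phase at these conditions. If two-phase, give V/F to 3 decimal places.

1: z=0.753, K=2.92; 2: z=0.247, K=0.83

all vapor

ΣzᵢKᵢ = 2.404; Σzᵢ/Kᵢ = 0.555.
Since Σzᵢ/Kᵢ < 1 the mixture is above its dew point — single vapor phase.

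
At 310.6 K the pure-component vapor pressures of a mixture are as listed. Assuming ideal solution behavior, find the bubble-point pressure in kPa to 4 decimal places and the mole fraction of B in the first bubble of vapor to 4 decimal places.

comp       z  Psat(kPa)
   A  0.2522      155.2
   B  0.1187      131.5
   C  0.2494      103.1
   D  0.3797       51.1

Pbub = 99.8663 kPa, y_B = 0.1563

At the bubble point ψ → 0, so ΣzᵢKᵢ = 1 with Kᵢ = Pᵢˢᵃᵗ/P ⇒ P = ΣzᵢPᵢˢᵃᵗ.
P = 0.2522·155.2 + 0.1187·131.5 + 0.2494·103.1 + 0.3797·51.1 = 99.8663 kPa
yᵢ = zᵢPᵢˢᵃᵗ/P ⇒ y_B = 0.1187·131.5/99.8663 = 0.1563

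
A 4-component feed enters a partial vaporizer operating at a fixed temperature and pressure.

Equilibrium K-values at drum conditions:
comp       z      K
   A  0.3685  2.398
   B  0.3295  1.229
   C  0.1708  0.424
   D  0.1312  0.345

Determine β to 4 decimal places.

β = 0.7034

Material balance + equilibrium reduce to Σ zᵢ(Kᵢ−1)/(1+β(Kᵢ−1)) = 0.
Check two-phase: ΣzᵢKᵢ = 1.4063 > 1 and Σzᵢ/Kᵢ = 1.2049 > 1, so g(0) = 0.4063 > 0 and g(1) = -0.2049 < 0.
Newton iteration, β⁰ = 0.62:
  β = 0.6200: g = 0.04431, g' = -0.5166 → β = 0.7058
  β = 0.7058: g = -0.00132, g' = -0.5508 → β = 0.7034
Converged at β = 0.7034.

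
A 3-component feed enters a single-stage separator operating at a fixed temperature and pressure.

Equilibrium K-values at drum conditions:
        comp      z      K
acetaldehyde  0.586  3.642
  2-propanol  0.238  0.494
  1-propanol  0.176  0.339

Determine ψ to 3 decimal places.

Iterate (Newton) starting at ψ = 0.5:
  ψ = 0.500: g = 0.3321, g' = -1.040 → ψ = 0.819
  ψ = 0.819: g = 0.0298, g' = -0.952 → ψ = 0.851
  ψ = 0.851: g = -0.0004, g' = -0.977 → ψ = 0.850
Converged at ψ = 0.850.

ψ = 0.850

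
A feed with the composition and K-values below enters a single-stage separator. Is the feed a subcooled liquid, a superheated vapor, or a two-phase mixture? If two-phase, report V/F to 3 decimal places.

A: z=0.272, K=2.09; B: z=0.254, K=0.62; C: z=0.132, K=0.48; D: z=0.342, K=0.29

subcooled liquid

ΣzᵢKᵢ = 0.888; Σzᵢ/Kᵢ = 1.994.
Since ΣzᵢKᵢ < 1 the mixture is below its bubble point — single liquid phase.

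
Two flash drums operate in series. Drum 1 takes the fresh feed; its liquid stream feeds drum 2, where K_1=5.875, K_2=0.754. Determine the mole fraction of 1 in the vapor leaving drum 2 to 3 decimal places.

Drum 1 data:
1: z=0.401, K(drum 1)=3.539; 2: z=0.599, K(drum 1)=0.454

Drum 1:
Rachford–Rice: g(ψ₁) = Σ zᵢ(Kᵢ−1)/(1+ψ₁(Kᵢ−1)) = 0.
g(0) = ΣzᵢKᵢ − 1 = 0.691 and g(1) = 1 − Σzᵢ/Kᵢ = -0.433, so a root lies in (0, 1).
Binary case is linear: z₁(K₁−1)(1+ψ₁(K₂−1)) + z₂(K₂−1)(1+ψ₁(K₁−1)) = 0
⇒ ψ₁ = [z₁(K₁−1)+z₂(K₂−1)] / [−(K₁−1)(K₂−1)] = 0.6911/1.3863 = 0.499
Drum-1 compositions:
  1: x = 0.177, y = 0.626
  2: x = 0.823, y = 0.374
Drum-2 feed = drum-1 liquid: z₂ = (0.1770, 0.8230).
Drum 2:
Material balance + equilibrium reduce to Σ zᵢ(Kᵢ−1)/(1+ψ₂(Kᵢ−1)) = 0.
g(0) = ΣzᵢKᵢ − 1 = 0.660 and g(1) = 1 − Σzᵢ/Kᵢ = -0.122, so a root lies in (0, 1).
Newton iteration, ψ₂⁰ = 0.67:
  ψ₂ = 0.670: g = -0.0402, g' = -0.303 → ψ₂ = 0.537
  ψ₂ = 0.537: g = 0.0051, g' = -0.387 → ψ₂ = 0.550
  ψ₂ = 0.550: g = 0.0001, g' = -0.377 → ψ₂ = 0.551
Converged at ψ₂ = 0.551.
  1: x = 0.048, y = 0.282
  2: x = 0.952, y = 0.718

y_1 (drum 2) = 0.282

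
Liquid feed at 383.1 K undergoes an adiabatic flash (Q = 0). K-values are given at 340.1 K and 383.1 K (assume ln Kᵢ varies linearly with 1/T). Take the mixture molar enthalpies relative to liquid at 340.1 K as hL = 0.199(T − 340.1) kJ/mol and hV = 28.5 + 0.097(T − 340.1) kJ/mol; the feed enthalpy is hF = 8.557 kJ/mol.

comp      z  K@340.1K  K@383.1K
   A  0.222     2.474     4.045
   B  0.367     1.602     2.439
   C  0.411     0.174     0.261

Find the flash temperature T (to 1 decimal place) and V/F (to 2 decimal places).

Adiabatic flash: solve Rachford–Rice at each trial T, then check hF = ψ·hV(T) + (1−ψ)·hL(T).
  T = 340.1 K: K = (2.474, 1.602, 0.174), RR gives ψ = 0.254, H_out = 7.242 kJ/mol
  T = 383.1 K: K = (4.045, 2.439, 0.261), RR gives ψ = 0.581, H_out = 22.557 kJ/mol
  T = 361.6 K: K = (3.210, 2.002, 0.216), RR gives ψ = 0.451, H_out = 16.146 kJ/mol
  T = 350.9 K: K = (2.831, 1.798, 0.194), RR gives ψ = 0.367, H_out = 12.191 kJ/mol
  T = 345.5 K: K = (2.649, 1.699, 0.184), RR gives ψ = 0.315, H_out = 9.871 kJ/mol
  T = 342.8 K: K = (2.561, 1.650, 0.179), RR gives ψ = 0.286, H_out = 8.601 kJ/mol
  T = 341.5 K: K = (2.519, 1.627, 0.177), RR gives ψ = 0.271, H_out = 7.959 kJ/mol
Linear interpolation between T = 341.5 (H_out = 7.959) and T = 342.8 (H_out = 8.601) on hF = 8.557 gives T ≈ 342.7 K, at which ψ = 0.28.

T = 342.7 K, V/F = 0.28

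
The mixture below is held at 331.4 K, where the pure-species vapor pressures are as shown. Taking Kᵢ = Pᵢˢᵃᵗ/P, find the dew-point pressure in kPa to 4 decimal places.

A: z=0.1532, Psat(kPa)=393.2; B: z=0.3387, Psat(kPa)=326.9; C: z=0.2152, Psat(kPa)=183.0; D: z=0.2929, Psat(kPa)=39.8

At the dew point ψ → 1, so Σzᵢ/Kᵢ = 1 with Kᵢ = Pᵢˢᵃᵗ/P ⇒ 1/P = Σzᵢ/Pᵢˢᵃᵗ.
1/P = 0.1532/393.2 + 0.3387/326.9 + 0.2152/183.0 + 0.2929/39.8 = 0.0099610 ⇒ P = 100.3918 kPa

Pdew = 100.3918 kPa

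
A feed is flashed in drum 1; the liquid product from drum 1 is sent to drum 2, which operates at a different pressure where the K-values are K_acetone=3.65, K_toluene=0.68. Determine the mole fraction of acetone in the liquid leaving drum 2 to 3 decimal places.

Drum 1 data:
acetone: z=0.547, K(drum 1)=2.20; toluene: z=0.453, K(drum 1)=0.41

Drum 1:
Binary case is linear: z₁(K₁−1)(1+ψ₁(K₂−1)) + z₂(K₂−1)(1+ψ₁(K₁−1)) = 0
⇒ ψ₁ = [z₁(K₁−1)+z₂(K₂−1)] / [−(K₁−1)(K₂−1)] = 0.3891/0.7080 = 0.550
Drum-1 compositions:
  acetone: x = 0.330, y = 0.725
  toluene: x = 0.670, y = 0.275
Drum-2 feed = drum-1 liquid: z₂ = (0.3296, 0.6704).
Drum 2:
Let ψ₂ = V/F and solve Σ zᵢ(Kᵢ−1)/(1+ψ₂(Kᵢ−1)) = 0.
Check two-phase: ΣzᵢKᵢ = 1.659 > 1 and Σzᵢ/Kᵢ = 1.076 > 1, so g(0) = 0.659 > 0 and g(1) = -0.076 < 0.
Binary case is linear: z₁(K₁−1)(1+ψ₂(K₂−1)) + z₂(K₂−1)(1+ψ₂(K₁−1)) = 0
⇒ ψ₂ = [z₁(K₁−1)+z₂(K₂−1)] / [−(K₁−1)(K₂−1)] = 0.6589/0.8480 = 0.777
  acetone: x = 0.108, y = 0.393
  toluene: x = 0.892, y = 0.607

x_acetone (drum 2) = 0.108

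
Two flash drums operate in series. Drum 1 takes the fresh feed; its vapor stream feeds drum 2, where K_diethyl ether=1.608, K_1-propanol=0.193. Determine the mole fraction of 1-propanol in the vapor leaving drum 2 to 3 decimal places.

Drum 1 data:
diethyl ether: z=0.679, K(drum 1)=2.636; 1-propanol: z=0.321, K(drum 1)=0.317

y_1-propanol (drum 2) = 0.083

Drum 1:
Let ψ₁ = V/F and solve Σ zᵢ(Kᵢ−1)/(1+ψ₁(Kᵢ−1)) = 0.
g(0) = ΣzᵢKᵢ − 1 = 0.892 and g(1) = 1 − Σzᵢ/Kᵢ = -0.270, so a root lies in (0, 1).
Newton–Raphson from ψ₁ = 0.31:
  ψ₁ = 0.310: g = 0.4589, g' = -1.041 → ψ₁ = 0.751
  ψ₁ = 0.751: g = 0.0485, g' = -0.997 → ψ₁ = 0.799
  ψ₁ = 0.799: g = -0.0016, g' = -1.068 → ψ₁ = 0.798
Converged at ψ₁ = 0.798.
Drum-1 compositions:
  diethyl ether: x = 0.295, y = 0.776
  1-propanol: x = 0.705, y = 0.224
Drum-2 feed = drum-1 vapor: z₂ = (0.7764, 0.2236).
Drum 2:
Binary case is linear: z₁(K₁−1)(1+ψ₂(K₂−1)) + z₂(K₂−1)(1+ψ₂(K₁−1)) = 0
⇒ ψ₂ = [z₁(K₁−1)+z₂(K₂−1)] / [−(K₁−1)(K₂−1)] = 0.2916/0.4907 = 0.594
  diethyl ether: x = 0.570, y = 0.917
  1-propanol: x = 0.430, y = 0.083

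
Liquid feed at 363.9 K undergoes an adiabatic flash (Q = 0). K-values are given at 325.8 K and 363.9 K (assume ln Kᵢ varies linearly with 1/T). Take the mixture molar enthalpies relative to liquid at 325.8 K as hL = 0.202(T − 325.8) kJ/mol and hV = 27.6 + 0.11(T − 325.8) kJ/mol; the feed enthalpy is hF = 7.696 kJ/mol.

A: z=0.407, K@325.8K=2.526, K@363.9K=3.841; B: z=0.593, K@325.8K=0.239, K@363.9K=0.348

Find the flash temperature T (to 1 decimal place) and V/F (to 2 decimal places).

T = 334.4 K, V/F = 0.22

Adiabatic flash: solve Rachford–Rice at each trial T, then check hF = ψ·hV(T) + (1−ψ)·hL(T).
  T = 325.8 K: K = (2.526, 0.239), RR gives ψ = 0.146, H_out = 4.036 kJ/mol
  T = 363.9 K: K = (3.841, 0.348), RR gives ψ = 0.416, H_out = 17.708 kJ/mol
  T = 344.9 K: K = (3.153, 0.292), RR gives ψ = 0.299, H_out = 11.586 kJ/mol
  T = 335.4 K: K = (2.833, 0.265), RR gives ψ = 0.230, H_out = 8.086 kJ/mol
  T = 330.6 K: K = (2.677, 0.252), RR gives ψ = 0.190, H_out = 6.140 kJ/mol
  T = 333.0 K: K = (2.754, 0.258), RR gives ψ = 0.211, H_out = 7.130 kJ/mol
Linear interpolation between T = 333.0 (H_out = 7.130) and T = 335.4 (H_out = 8.086) on hF = 7.696 gives T ≈ 334.4 K, at which ψ = 0.22.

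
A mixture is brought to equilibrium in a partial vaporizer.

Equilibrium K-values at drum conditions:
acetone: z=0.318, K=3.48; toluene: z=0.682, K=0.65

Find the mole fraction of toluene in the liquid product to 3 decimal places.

x_toluene = 0.876

Let ψ = V/F and solve Σ zᵢ(Kᵢ−1)/(1+ψ(Kᵢ−1)) = 0.
Check two-phase: ΣzᵢKᵢ = 1.550 > 1 and Σzᵢ/Kᵢ = 1.141 > 1, so g(0) = 0.550 > 0 and g(1) = -0.141 < 0.
Binary case is linear: z₁(K₁−1)(1+ψ(K₂−1)) + z₂(K₂−1)(1+ψ(K₁−1)) = 0
⇒ ψ = [z₁(K₁−1)+z₂(K₂−1)] / [−(K₁−1)(K₂−1)] = 0.5499/0.8680 = 0.634
Compositions from xᵢ = zᵢ/(1+ψ(Kᵢ−1)), yᵢ = Kᵢxᵢ:
  acetone: x = 0.124, y = 0.430
  toluene: x = 0.876, y = 0.570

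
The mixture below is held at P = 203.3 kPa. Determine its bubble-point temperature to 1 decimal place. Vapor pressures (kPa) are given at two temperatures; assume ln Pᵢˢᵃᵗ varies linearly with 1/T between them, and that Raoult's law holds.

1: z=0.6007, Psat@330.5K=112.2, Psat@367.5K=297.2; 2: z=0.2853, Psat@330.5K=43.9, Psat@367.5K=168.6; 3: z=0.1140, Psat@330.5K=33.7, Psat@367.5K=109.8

Bubble-point temperature: ΣzᵢPᵢˢᵃᵗ(T) = P. Interpolate ln Pᵢˢᵃᵗ = aᵢ + bᵢ/T.
  T = 330.5 K: ΣzᵢPᵢˢᵃᵗ = 83.77 kPa
  T = 367.5 K: ΣzᵢPᵢˢᵃᵗ = 239.15 kPa
  T = 349.0 K: ΣzᵢPᵢˢᵃᵗ = 145.15 kPa
  T = 358.2 K: ΣzᵢPᵢˢᵃᵗ = 187.15 kPa
  T = 362.9 K: ΣzᵢPᵢˢᵃᵗ = 212.14 kPa
  T = 360.5 K: ΣzᵢPᵢˢᵃᵗ = 199.06 kPa
Interpolating between 360.5 K and 362.9 K gives T ≈ 361.3 K.

T = 361.3 K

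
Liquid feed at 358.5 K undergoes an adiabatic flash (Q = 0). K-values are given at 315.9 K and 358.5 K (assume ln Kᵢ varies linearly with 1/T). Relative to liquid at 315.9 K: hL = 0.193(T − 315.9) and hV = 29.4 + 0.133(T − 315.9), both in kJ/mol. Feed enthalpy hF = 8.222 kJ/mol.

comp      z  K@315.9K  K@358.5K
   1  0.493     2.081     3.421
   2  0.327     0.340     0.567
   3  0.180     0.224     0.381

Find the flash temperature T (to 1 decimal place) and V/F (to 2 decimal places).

Adiabatic flash: solve Rachford–Rice at each trial T, then check hF = ψ·hV(T) + (1−ψ)·hL(T).
  T = 315.9 K: K = (2.081, 0.340, 0.224), RR gives ψ = 0.233, H_out = 6.857 kJ/mol
  T = 358.5 K: K = (3.421, 0.567, 0.381), RR gives ψ = 0.758, H_out = 28.581 kJ/mol
  T = 337.2 K: K = (2.710, 0.446, 0.297), RR gives ψ = 0.511, H_out = 18.480 kJ/mol
  T = 326.5 K: K = (2.384, 0.391, 0.259), RR gives ψ = 0.383, H_out = 13.059 kJ/mol
  T = 321.2 K: K = (2.230, 0.365, 0.241), RR gives ψ = 0.312, H_out = 10.106 kJ/mol
  T = 318.5 K: K = (2.153, 0.352, 0.232), RR gives ψ = 0.273, H_out = 8.495 kJ/mol
  T = 317.2 K: K = (2.117, 0.346, 0.228), RR gives ψ = 0.254, H_out = 7.687 kJ/mol
Linear interpolation between T = 317.2 (H_out = 7.687) and T = 318.5 (H_out = 8.495) on hF = 8.222 gives T ≈ 318.1 K, at which ψ = 0.27.

T = 318.1 K, V/F = 0.27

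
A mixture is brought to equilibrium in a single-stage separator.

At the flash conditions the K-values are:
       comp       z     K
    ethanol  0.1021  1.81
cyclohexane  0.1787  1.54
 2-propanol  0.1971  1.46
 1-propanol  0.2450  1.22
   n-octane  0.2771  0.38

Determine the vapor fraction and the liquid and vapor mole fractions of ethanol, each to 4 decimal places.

Material balance + equilibrium reduce to Σ zᵢ(Kᵢ−1)/(1+ψ(Kᵢ−1)) = 0.
g(0) = ΣzᵢKᵢ − 1 = 0.1520 and g(1) = 1 − Σzᵢ/Kᵢ = -0.2375, so a root lies in (0, 1).
Iterate (Newton) starting at ψ = 0.54:
  ψ = 0.5400: g = -0.00522, g' = -0.3406 → ψ = 0.5247
  ψ = 0.5247: g = -0.00004, g' = -0.3352 → ψ = 0.5245
Converged at ψ = 0.5245.
Compositions from xᵢ = zᵢ/(1+ψ(Kᵢ−1)), yᵢ = Kᵢxᵢ:
  ethanol: x = 0.0717, y = 0.1297
  cyclohexane: x = 0.1393, y = 0.2145
  2-propanol: x = 0.1588, y = 0.2318
  1-propanol: x = 0.2197, y = 0.2680
  n-octane: x = 0.4107, y = 0.1560

ψ = 0.5245, x_ethanol = 0.0717, y_ethanol = 0.1297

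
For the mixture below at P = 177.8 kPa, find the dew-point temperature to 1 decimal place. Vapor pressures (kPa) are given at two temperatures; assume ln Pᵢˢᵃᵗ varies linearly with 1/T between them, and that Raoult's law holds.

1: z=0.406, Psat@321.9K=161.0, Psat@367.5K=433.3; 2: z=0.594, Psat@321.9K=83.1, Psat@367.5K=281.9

Dew-point temperature: Σzᵢ·P/Pᵢˢᵃᵗ(T) = 1. Interpolate ln Pᵢˢᵃᵗ = aᵢ + bᵢ/T.
  T = 321.9 K: ΣzᵢP/Pᵢˢᵃᵗ = 1.7193
  T = 367.5 K: ΣzᵢP/Pᵢˢᵃᵗ = 0.5412
  T = 344.7 K: ΣzᵢP/Pᵢˢᵃᵗ = 0.9272
  T = 333.3 K: ΣzᵢP/Pᵢˢᵃᵗ = 1.2489
  T = 339.0 K: ΣzᵢP/Pᵢˢᵃᵗ = 1.0733
  T = 341.9 K: ΣzᵢP/Pᵢˢᵃᵗ = 0.9957
Interpolating between 339.0 K and 341.9 K gives T ≈ 341.7 K.

T = 341.7 K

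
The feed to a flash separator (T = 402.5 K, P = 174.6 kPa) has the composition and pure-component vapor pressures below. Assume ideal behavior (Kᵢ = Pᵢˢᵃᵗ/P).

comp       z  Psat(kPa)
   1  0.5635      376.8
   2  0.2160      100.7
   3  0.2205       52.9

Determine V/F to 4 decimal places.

Raoult's law: Kᵢ = Pᵢˢᵃᵗ/P = Pᵢˢᵃᵗ/174.6.
  K_1 = 376.8/174.6 = 2.158076, K_2 = 100.7/174.6 = 0.576747, K_3 = 52.9/174.6 = 0.302978
Rachford–Rice: g(V/F) = Σ zᵢ(Kᵢ−1)/(1+V/F(Kᵢ−1)) = 0.
g(0) = ΣzᵢKᵢ − 1 = 0.4075 and g(1) = 1 − Σzᵢ/Kᵢ = -0.3634, so a root lies in (0, 1).
Iterate (Newton) starting at V/F = 0.5:
  V/F = 0.5000: g = 0.06140, g' = -0.6178 → V/F = 0.5994
  V/F = 0.5994: g = -0.00129, g' = -0.6488 → V/F = 0.5974
Converged at V/F = 0.5974.

V/F = 0.5974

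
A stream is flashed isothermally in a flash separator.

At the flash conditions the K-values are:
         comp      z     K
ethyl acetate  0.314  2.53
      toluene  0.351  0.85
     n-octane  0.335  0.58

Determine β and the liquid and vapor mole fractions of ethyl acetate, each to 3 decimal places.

β = 0.614, x_ethyl acetate = 0.162, y_ethyl acetate = 0.409

Let β = V/F and solve Σ zᵢ(Kᵢ−1)/(1+β(Kᵢ−1)) = 0.
Check two-phase: ΣzᵢKᵢ = 1.287 > 1 and Σzᵢ/Kᵢ = 1.115 > 1, so g(0) = 0.287 > 0 and g(1) = -0.115 < 0.
Newton iteration, β⁰ = 0.5:
  β = 0.500: g = 0.0372, g' = -0.340 → β = 0.609
  β = 0.609: g = 0.0016, g' = -0.313 → β = 0.614
Converged at β = 0.614.
Compositions from xᵢ = zᵢ/(1+β(Kᵢ−1)), yᵢ = Kᵢxᵢ:
  ethyl acetate: x = 0.162, y = 0.409
  toluene: x = 0.387, y = 0.329
  n-octane: x = 0.452, y = 0.262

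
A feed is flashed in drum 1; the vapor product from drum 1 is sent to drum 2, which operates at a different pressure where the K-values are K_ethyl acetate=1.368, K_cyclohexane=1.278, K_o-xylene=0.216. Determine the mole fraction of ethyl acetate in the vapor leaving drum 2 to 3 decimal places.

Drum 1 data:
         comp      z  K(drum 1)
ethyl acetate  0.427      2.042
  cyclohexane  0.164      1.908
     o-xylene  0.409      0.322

Drum 1:
Iterate (Newton) starting at ψ₁ = 0.5:
  ψ₁ = 0.500: g = -0.0246, g' = -0.695 → ψ₁ = 0.465
  ψ₁ = 0.465: g = -0.0003, g' = -0.678 → ψ₁ = 0.464
Converged at ψ₁ = 0.464.
Drum-1 compositions:
  ethyl acetate: x = 0.288, y = 0.588
  cyclohexane: x = 0.115, y = 0.220
  o-xylene: x = 0.597, y = 0.192
Drum-2 feed = drum-1 vapor: z₂ = (0.5877, 0.2201, 0.1922).
Drum 2:
Rachford–Rice: g(ψ₂) = Σ zᵢ(Kᵢ−1)/(1+ψ₂(Kᵢ−1)) = 0.
Feasibility: ΣzᵢKᵢ = 1.127, Σzᵢ/Kᵢ = 1.492 — both > 1, two phases present.
Iterate (Newton) starting at ψ₂ = 0.5:
  ψ₂ = 0.500: g = -0.0114, g' = -0.389 → ψ₂ = 0.471
  ψ₂ = 0.471: g = -0.0003, g' = -0.368 → ψ₂ = 0.470
Converged at ψ₂ = 0.470.
  ethyl acetate: x = 0.501, y = 0.685
  cyclohexane: x = 0.195, y = 0.249
  o-xylene: x = 0.304, y = 0.066

y_ethyl acetate (drum 2) = 0.685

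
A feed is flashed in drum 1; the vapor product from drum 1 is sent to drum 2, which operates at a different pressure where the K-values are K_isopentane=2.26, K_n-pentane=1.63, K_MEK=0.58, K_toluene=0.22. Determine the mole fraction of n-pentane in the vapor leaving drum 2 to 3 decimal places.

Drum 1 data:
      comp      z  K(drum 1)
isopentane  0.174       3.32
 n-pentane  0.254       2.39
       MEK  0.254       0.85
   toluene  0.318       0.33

y_n-pentane (drum 2) = 0.419

Drum 1:
Let ψ₁ = V/F and solve Σ zᵢ(Kᵢ−1)/(1+ψ₁(Kᵢ−1)) = 0.
g(0) = ΣzᵢKᵢ − 1 = 0.506 and g(1) = 1 − Σzᵢ/Kᵢ = -0.421, so a root lies in (0, 1).
Iterate (Newton) starting at ψ₁ = 0.5:
  ψ₁ = 0.500: g = 0.0336, g' = -0.701 → ψ₁ = 0.548
Converged at ψ₁ = 0.548.
Drum-1 compositions:
  isopentane: x = 0.077, y = 0.254
  n-pentane: x = 0.144, y = 0.345
  MEK: x = 0.277, y = 0.235
  toluene: x = 0.502, y = 0.166
Drum-2 feed = drum-1 vapor: z₂ = (0.2544, 0.3446, 0.2352, 0.1658).
Drum 2:
Iterate (Newton) starting at ψ₂ = 0.59:
  ψ₂ = 0.590: g = -0.0288, g' = -0.625 → ψ₂ = 0.544
  ψ₂ = 0.544: g = -0.0008, g' = -0.592 → ψ₂ = 0.543
Converged at ψ₂ = 0.543.
  isopentane: x = 0.151, y = 0.341
  n-pentane: x = 0.257, y = 0.419
  MEK: x = 0.305, y = 0.177
  toluene: x = 0.287, y = 0.063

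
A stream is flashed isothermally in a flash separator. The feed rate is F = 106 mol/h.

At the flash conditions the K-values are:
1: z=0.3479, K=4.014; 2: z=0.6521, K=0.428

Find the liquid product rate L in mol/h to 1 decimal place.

Material balance + equilibrium reduce to Σ zᵢ(Kᵢ−1)/(1+ψ(Kᵢ−1)) = 0.
g(0) = ΣzᵢKᵢ − 1 = 0.6756 and g(1) = 1 − Σzᵢ/Kᵢ = -0.6103, so a root lies in (0, 1).
Binary case is linear: z₁(K₁−1)(1+ψ(K₂−1)) + z₂(K₂−1)(1+ψ(K₁−1)) = 0
⇒ ψ = [z₁(K₁−1)+z₂(K₂−1)] / [−(K₁−1)(K₂−1)] = 0.67557/1.72401 = 0.3919
Then V = ψ·F = 0.3919·106 = 41.5 mol/h and L = F − V = 64.5 mol/h.

L = 64.5 mol/h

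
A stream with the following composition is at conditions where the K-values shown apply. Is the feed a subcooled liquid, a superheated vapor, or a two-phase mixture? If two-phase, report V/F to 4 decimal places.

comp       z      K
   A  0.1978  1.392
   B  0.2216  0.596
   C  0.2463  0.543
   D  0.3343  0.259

ΣzᵢKᵢ = 0.6277; Σzᵢ/Kᵢ = 2.2582.
Since ΣzᵢKᵢ < 1 the mixture is below its bubble point — single liquid phase.

subcooled liquid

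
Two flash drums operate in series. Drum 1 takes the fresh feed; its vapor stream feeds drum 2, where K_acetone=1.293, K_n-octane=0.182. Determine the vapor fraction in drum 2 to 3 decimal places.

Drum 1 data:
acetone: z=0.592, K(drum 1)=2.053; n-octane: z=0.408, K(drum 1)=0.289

V/F (drum 2) = 0.423

Drum 1:
Material balance + equilibrium reduce to Σ zᵢ(Kᵢ−1)/(1+ψ₁(Kᵢ−1)) = 0.
g(0) = ΣzᵢKᵢ − 1 = 0.333 and g(1) = 1 − Σzᵢ/Kᵢ = -0.700, so a root lies in (0, 1).
Binary case is linear: z₁(K₁−1)(1+ψ₁(K₂−1)) + z₂(K₂−1)(1+ψ₁(K₁−1)) = 0
⇒ ψ₁ = [z₁(K₁−1)+z₂(K₂−1)] / [−(K₁−1)(K₂−1)] = 0.3333/0.7487 = 0.445
Drum-1 compositions:
  acetone: x = 0.403, y = 0.827
  n-octane: x = 0.597, y = 0.173
Drum-2 feed = drum-1 vapor: z₂ = (0.8275, 0.1725).
Drum 2:
Rachford–Rice: g(ψ₂) = Σ zᵢ(Kᵢ−1)/(1+ψ₂(Kᵢ−1)) = 0.
g(0) = ΣzᵢKᵢ − 1 = 0.101 and g(1) = 1 − Σzᵢ/Kᵢ = -0.588, so a root lies in (0, 1).
Binary case is linear: z₁(K₁−1)(1+ψ₂(K₂−1)) + z₂(K₂−1)(1+ψ₂(K₁−1)) = 0
⇒ ψ₂ = [z₁(K₁−1)+z₂(K₂−1)] / [−(K₁−1)(K₂−1)] = 0.1013/0.2397 = 0.423
  acetone: x = 0.736, y = 0.952
  n-octane: x = 0.264, y = 0.048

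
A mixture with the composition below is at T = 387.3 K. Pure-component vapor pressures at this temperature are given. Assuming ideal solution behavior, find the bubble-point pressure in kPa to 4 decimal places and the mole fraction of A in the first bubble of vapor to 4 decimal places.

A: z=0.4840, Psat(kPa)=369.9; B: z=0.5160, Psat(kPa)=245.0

Pbub = 305.4516 kPa, y_A = 0.5861

At the bubble point ψ → 0, so ΣzᵢKᵢ = 1 with Kᵢ = Pᵢˢᵃᵗ/P ⇒ P = ΣzᵢPᵢˢᵃᵗ.
P = 0.4840·369.9 + 0.5160·245.0 = 305.4516 kPa
yᵢ = zᵢPᵢˢᵃᵗ/P ⇒ y_A = 0.4840·369.9/305.4516 = 0.5861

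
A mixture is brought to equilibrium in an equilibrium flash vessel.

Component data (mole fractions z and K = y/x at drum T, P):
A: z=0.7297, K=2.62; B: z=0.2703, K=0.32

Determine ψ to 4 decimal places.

ψ = 0.9062

Material balance + equilibrium reduce to Σ zᵢ(Kᵢ−1)/(1+ψ(Kᵢ−1)) = 0.
Check two-phase: ΣzᵢKᵢ = 1.9983 > 1 and Σzᵢ/Kᵢ = 1.1232 > 1, so g(0) = 0.9983 > 0 and g(1) = -0.1232 < 0.
Binary case is linear: z₁(K₁−1)(1+ψ(K₂−1)) + z₂(K₂−1)(1+ψ(K₁−1)) = 0
⇒ ψ = [z₁(K₁−1)+z₂(K₂−1)] / [−(K₁−1)(K₂−1)] = 0.99831/1.10160 = 0.9062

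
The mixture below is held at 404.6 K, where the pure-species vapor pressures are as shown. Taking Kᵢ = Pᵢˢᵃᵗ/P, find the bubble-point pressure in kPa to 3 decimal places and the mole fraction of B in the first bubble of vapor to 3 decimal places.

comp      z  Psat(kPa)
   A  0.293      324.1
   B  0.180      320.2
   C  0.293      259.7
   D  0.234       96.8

Pbub = 251.341 kPa, y_B = 0.229

At the bubble point ψ → 0, so ΣzᵢKᵢ = 1 with Kᵢ = Pᵢˢᵃᵗ/P ⇒ P = ΣzᵢPᵢˢᵃᵗ.
P = 0.293·324.1 + 0.180·320.2 + 0.293·259.7 + 0.234·96.8 = 251.341 kPa
yᵢ = zᵢPᵢˢᵃᵗ/P ⇒ y_B = 0.180·320.2/251.341 = 0.229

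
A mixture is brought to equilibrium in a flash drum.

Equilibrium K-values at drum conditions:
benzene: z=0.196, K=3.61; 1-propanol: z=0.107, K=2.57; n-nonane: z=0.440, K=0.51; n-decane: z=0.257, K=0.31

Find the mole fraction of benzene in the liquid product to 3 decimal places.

Material balance + equilibrium reduce to Σ zᵢ(Kᵢ−1)/(1+V/F(Kᵢ−1)) = 0.
Feasibility: ΣzᵢKᵢ = 1.287, Σzᵢ/Kᵢ = 1.788 — both > 1, two phases present.
Newton iteration, V/F⁰ = 0.5:
  V/F = 0.500: g = -0.2402, g' = -0.805 → V/F = 0.201
  V/F = 0.201: g = 0.0178, g' = -1.021 → V/F = 0.219
Converged at V/F = 0.219.
Compositions from xᵢ = zᵢ/(1+V/F(Kᵢ−1)), yᵢ = Kᵢxᵢ:
  benzene: x = 0.125, y = 0.450
  1-propanol: x = 0.080, y = 0.205
  n-nonane: x = 0.493, y = 0.251
  n-decane: x = 0.303, y = 0.094

x_benzene = 0.125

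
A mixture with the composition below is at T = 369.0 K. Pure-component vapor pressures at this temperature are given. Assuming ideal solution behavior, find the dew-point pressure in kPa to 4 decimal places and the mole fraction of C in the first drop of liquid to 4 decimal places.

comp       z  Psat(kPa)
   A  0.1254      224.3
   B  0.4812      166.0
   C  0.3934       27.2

Pdew = 55.8001 kPa, x_C = 0.8071

At the dew point ψ → 1, so Σzᵢ/Kᵢ = 1 with Kᵢ = Pᵢˢᵃᵗ/P ⇒ 1/P = Σzᵢ/Pᵢˢᵃᵗ.
1/P = 0.1254/224.3 + 0.4812/166.0 + 0.3934/27.2 = 0.0179211 ⇒ P = 55.8001 kPa
xᵢ = zᵢP/Pᵢˢᵃᵗ ⇒ x_C = 0.3934·55.8001/27.2 = 0.8071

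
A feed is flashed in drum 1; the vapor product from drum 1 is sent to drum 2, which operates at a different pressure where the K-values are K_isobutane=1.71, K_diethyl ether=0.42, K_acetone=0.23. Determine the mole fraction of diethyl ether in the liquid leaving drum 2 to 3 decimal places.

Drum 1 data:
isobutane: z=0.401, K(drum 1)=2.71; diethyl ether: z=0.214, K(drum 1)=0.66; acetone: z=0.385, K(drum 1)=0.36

Drum 1:
Let ψ₁ = V/F and solve Σ zᵢ(Kᵢ−1)/(1+ψ₁(Kᵢ−1)) = 0.
g(0) = ΣzᵢKᵢ − 1 = 0.367 and g(1) = 1 − Σzᵢ/Kᵢ = -0.542, so a root lies in (0, 1).
Iterate (Newton) starting at ψ₁ = 0.4:
  ψ₁ = 0.400: g = -0.0082, g' = -0.732 → ψ₁ = 0.389
Converged at ψ₁ = 0.389.
Drum-1 compositions:
  isobutane: x = 0.241, y = 0.653
  diethyl ether: x = 0.247, y = 0.163
  acetone: x = 0.513, y = 0.185
Drum-2 feed = drum-1 vapor: z₂ = (0.6527, 0.1628, 0.1845).
Drum 2:
Let ψ₂ = V/F and solve Σ zᵢ(Kᵢ−1)/(1+ψ₂(Kᵢ−1)) = 0.
g(0) = ΣzᵢKᵢ − 1 = 0.227 and g(1) = 1 − Σzᵢ/Kᵢ = -0.571, so a root lies in (0, 1).
Newton–Raphson from ψ₂ = 0.5:
  ψ₂ = 0.500: g = -0.0220, g' = -0.577 → ψ₂ = 0.462
  ψ₂ = 0.462: g = -0.0005, g' = -0.552 → ψ₂ = 0.461
Converged at ψ₂ = 0.461.
  isobutane: x = 0.492, y = 0.841
  diethyl ether: x = 0.222, y = 0.093
  acetone: x = 0.286, y = 0.066

x_diethyl ether (drum 2) = 0.222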